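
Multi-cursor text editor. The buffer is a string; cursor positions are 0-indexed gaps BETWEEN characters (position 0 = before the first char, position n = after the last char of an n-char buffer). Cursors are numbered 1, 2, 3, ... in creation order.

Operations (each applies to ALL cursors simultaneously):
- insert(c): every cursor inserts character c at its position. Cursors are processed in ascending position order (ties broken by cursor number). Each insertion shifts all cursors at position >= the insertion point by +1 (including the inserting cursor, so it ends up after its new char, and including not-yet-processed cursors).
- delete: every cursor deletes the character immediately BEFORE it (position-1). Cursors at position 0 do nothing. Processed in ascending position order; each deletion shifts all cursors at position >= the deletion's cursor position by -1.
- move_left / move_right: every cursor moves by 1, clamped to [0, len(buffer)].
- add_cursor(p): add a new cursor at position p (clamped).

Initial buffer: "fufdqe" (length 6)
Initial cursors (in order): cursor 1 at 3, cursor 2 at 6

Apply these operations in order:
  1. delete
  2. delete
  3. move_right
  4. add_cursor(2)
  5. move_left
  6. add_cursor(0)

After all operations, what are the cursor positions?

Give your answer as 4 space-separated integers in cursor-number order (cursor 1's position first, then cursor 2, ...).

After op 1 (delete): buffer="fudq" (len 4), cursors c1@2 c2@4, authorship ....
After op 2 (delete): buffer="fd" (len 2), cursors c1@1 c2@2, authorship ..
After op 3 (move_right): buffer="fd" (len 2), cursors c1@2 c2@2, authorship ..
After op 4 (add_cursor(2)): buffer="fd" (len 2), cursors c1@2 c2@2 c3@2, authorship ..
After op 5 (move_left): buffer="fd" (len 2), cursors c1@1 c2@1 c3@1, authorship ..
After op 6 (add_cursor(0)): buffer="fd" (len 2), cursors c4@0 c1@1 c2@1 c3@1, authorship ..

Answer: 1 1 1 0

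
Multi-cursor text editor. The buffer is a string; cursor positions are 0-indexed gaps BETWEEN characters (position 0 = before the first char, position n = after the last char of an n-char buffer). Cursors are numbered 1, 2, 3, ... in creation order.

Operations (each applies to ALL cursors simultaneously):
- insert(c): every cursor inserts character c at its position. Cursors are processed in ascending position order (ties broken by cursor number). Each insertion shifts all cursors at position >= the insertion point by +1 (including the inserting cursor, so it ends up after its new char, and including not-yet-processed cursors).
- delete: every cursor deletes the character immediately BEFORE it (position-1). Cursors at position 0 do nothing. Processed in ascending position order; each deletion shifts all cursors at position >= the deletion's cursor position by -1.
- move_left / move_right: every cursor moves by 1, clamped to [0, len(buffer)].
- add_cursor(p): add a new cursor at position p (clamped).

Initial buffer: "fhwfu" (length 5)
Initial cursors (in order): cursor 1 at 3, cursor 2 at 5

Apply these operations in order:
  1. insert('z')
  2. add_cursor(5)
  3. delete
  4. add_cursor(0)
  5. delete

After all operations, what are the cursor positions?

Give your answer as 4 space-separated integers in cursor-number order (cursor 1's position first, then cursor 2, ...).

After op 1 (insert('z')): buffer="fhwzfuz" (len 7), cursors c1@4 c2@7, authorship ...1..2
After op 2 (add_cursor(5)): buffer="fhwzfuz" (len 7), cursors c1@4 c3@5 c2@7, authorship ...1..2
After op 3 (delete): buffer="fhwu" (len 4), cursors c1@3 c3@3 c2@4, authorship ....
After op 4 (add_cursor(0)): buffer="fhwu" (len 4), cursors c4@0 c1@3 c3@3 c2@4, authorship ....
After op 5 (delete): buffer="f" (len 1), cursors c4@0 c1@1 c2@1 c3@1, authorship .

Answer: 1 1 1 0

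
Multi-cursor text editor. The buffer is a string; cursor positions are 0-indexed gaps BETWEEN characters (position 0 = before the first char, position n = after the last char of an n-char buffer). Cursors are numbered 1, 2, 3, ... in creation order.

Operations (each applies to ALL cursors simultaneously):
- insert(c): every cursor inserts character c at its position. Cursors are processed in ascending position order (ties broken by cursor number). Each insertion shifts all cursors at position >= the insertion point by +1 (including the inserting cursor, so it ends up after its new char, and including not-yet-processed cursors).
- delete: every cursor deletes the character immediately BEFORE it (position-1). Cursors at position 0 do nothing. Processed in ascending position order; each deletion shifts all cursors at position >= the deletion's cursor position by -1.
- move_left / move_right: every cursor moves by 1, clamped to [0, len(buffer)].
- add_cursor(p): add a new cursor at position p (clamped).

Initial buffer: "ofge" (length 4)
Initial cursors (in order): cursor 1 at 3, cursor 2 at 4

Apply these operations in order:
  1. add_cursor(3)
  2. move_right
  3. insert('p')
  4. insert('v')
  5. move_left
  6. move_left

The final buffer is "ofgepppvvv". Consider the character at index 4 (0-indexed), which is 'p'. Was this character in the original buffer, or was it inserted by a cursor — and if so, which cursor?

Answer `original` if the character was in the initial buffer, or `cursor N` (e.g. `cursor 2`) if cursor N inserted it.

Answer: cursor 1

Derivation:
After op 1 (add_cursor(3)): buffer="ofge" (len 4), cursors c1@3 c3@3 c2@4, authorship ....
After op 2 (move_right): buffer="ofge" (len 4), cursors c1@4 c2@4 c3@4, authorship ....
After op 3 (insert('p')): buffer="ofgeppp" (len 7), cursors c1@7 c2@7 c3@7, authorship ....123
After op 4 (insert('v')): buffer="ofgepppvvv" (len 10), cursors c1@10 c2@10 c3@10, authorship ....123123
After op 5 (move_left): buffer="ofgepppvvv" (len 10), cursors c1@9 c2@9 c3@9, authorship ....123123
After op 6 (move_left): buffer="ofgepppvvv" (len 10), cursors c1@8 c2@8 c3@8, authorship ....123123
Authorship (.=original, N=cursor N): . . . . 1 2 3 1 2 3
Index 4: author = 1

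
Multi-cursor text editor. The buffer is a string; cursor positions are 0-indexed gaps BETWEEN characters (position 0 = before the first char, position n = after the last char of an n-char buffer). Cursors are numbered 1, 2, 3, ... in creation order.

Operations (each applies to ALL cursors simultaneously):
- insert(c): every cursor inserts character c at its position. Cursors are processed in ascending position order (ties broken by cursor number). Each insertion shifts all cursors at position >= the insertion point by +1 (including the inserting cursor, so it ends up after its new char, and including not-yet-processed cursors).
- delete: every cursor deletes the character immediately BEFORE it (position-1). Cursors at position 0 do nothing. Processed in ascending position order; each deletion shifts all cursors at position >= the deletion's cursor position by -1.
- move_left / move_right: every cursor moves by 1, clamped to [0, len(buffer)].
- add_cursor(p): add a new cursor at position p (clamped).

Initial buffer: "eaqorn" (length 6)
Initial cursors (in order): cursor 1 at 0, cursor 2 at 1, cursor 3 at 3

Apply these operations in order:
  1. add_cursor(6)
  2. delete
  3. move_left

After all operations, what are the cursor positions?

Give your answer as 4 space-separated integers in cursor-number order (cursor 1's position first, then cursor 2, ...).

After op 1 (add_cursor(6)): buffer="eaqorn" (len 6), cursors c1@0 c2@1 c3@3 c4@6, authorship ......
After op 2 (delete): buffer="aor" (len 3), cursors c1@0 c2@0 c3@1 c4@3, authorship ...
After op 3 (move_left): buffer="aor" (len 3), cursors c1@0 c2@0 c3@0 c4@2, authorship ...

Answer: 0 0 0 2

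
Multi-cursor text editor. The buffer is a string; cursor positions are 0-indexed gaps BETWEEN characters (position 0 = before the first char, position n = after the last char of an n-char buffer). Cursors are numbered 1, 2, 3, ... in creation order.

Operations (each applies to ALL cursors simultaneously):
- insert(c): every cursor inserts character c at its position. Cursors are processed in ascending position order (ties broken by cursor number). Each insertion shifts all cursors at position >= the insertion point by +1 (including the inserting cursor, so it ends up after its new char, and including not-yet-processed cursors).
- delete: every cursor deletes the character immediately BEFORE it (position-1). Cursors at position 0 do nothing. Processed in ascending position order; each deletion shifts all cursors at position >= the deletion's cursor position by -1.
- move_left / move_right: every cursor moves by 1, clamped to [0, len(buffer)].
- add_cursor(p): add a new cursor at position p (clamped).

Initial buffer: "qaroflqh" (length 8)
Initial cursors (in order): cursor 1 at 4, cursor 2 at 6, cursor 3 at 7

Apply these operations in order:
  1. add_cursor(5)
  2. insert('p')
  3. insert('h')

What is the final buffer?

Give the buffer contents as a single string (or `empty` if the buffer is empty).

After op 1 (add_cursor(5)): buffer="qaroflqh" (len 8), cursors c1@4 c4@5 c2@6 c3@7, authorship ........
After op 2 (insert('p')): buffer="qaropfplpqph" (len 12), cursors c1@5 c4@7 c2@9 c3@11, authorship ....1.4.2.3.
After op 3 (insert('h')): buffer="qarophfphlphqphh" (len 16), cursors c1@6 c4@9 c2@12 c3@15, authorship ....11.44.22.33.

Answer: qarophfphlphqphh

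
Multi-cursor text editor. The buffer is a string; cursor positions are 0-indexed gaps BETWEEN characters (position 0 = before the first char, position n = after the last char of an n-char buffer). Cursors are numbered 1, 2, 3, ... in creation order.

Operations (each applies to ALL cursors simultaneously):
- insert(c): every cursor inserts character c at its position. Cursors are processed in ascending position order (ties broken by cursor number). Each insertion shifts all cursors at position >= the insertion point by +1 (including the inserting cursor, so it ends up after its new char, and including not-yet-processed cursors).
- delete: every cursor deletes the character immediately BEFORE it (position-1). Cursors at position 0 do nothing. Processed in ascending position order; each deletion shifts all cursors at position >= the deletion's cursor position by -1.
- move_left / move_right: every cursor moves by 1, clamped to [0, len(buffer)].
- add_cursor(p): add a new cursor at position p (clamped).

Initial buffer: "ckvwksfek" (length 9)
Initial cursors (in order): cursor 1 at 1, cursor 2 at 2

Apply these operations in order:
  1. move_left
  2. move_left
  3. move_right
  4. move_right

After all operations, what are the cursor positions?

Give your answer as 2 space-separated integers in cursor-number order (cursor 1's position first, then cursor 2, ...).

After op 1 (move_left): buffer="ckvwksfek" (len 9), cursors c1@0 c2@1, authorship .........
After op 2 (move_left): buffer="ckvwksfek" (len 9), cursors c1@0 c2@0, authorship .........
After op 3 (move_right): buffer="ckvwksfek" (len 9), cursors c1@1 c2@1, authorship .........
After op 4 (move_right): buffer="ckvwksfek" (len 9), cursors c1@2 c2@2, authorship .........

Answer: 2 2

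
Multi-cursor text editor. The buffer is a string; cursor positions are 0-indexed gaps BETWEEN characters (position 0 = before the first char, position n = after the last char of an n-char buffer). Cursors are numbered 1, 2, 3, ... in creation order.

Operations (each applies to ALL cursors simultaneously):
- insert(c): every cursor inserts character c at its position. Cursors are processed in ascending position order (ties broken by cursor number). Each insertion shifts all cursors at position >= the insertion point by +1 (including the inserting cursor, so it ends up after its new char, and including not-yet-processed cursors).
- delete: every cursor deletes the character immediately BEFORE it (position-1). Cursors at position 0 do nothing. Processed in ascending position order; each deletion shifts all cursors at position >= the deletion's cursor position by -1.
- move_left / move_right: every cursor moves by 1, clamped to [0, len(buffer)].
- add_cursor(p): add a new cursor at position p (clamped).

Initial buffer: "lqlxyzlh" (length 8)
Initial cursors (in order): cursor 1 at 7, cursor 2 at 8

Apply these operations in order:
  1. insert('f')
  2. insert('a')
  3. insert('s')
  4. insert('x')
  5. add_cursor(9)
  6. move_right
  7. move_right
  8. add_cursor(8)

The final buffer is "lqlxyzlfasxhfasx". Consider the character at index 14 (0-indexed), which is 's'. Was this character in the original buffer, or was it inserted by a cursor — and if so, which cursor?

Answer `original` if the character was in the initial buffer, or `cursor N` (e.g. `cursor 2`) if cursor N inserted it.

After op 1 (insert('f')): buffer="lqlxyzlfhf" (len 10), cursors c1@8 c2@10, authorship .......1.2
After op 2 (insert('a')): buffer="lqlxyzlfahfa" (len 12), cursors c1@9 c2@12, authorship .......11.22
After op 3 (insert('s')): buffer="lqlxyzlfashfas" (len 14), cursors c1@10 c2@14, authorship .......111.222
After op 4 (insert('x')): buffer="lqlxyzlfasxhfasx" (len 16), cursors c1@11 c2@16, authorship .......1111.2222
After op 5 (add_cursor(9)): buffer="lqlxyzlfasxhfasx" (len 16), cursors c3@9 c1@11 c2@16, authorship .......1111.2222
After op 6 (move_right): buffer="lqlxyzlfasxhfasx" (len 16), cursors c3@10 c1@12 c2@16, authorship .......1111.2222
After op 7 (move_right): buffer="lqlxyzlfasxhfasx" (len 16), cursors c3@11 c1@13 c2@16, authorship .......1111.2222
After op 8 (add_cursor(8)): buffer="lqlxyzlfasxhfasx" (len 16), cursors c4@8 c3@11 c1@13 c2@16, authorship .......1111.2222
Authorship (.=original, N=cursor N): . . . . . . . 1 1 1 1 . 2 2 2 2
Index 14: author = 2

Answer: cursor 2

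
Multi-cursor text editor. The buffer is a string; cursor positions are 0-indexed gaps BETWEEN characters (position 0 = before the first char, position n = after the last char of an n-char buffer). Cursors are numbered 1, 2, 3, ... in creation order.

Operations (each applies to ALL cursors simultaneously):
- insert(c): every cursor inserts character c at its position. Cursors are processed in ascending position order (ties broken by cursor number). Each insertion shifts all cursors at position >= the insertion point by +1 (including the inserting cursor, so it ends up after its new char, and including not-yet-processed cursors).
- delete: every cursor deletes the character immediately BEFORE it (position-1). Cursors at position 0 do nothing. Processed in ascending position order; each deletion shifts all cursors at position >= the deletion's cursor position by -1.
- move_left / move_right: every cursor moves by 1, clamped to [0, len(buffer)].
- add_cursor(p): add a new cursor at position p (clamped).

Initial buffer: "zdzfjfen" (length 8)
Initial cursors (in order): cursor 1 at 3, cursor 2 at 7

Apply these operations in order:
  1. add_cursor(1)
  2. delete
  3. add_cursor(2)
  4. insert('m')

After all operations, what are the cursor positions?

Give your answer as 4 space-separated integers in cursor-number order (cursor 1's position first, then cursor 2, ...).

Answer: 3 8 1 5

Derivation:
After op 1 (add_cursor(1)): buffer="zdzfjfen" (len 8), cursors c3@1 c1@3 c2@7, authorship ........
After op 2 (delete): buffer="dfjfn" (len 5), cursors c3@0 c1@1 c2@4, authorship .....
After op 3 (add_cursor(2)): buffer="dfjfn" (len 5), cursors c3@0 c1@1 c4@2 c2@4, authorship .....
After op 4 (insert('m')): buffer="mdmfmjfmn" (len 9), cursors c3@1 c1@3 c4@5 c2@8, authorship 3.1.4..2.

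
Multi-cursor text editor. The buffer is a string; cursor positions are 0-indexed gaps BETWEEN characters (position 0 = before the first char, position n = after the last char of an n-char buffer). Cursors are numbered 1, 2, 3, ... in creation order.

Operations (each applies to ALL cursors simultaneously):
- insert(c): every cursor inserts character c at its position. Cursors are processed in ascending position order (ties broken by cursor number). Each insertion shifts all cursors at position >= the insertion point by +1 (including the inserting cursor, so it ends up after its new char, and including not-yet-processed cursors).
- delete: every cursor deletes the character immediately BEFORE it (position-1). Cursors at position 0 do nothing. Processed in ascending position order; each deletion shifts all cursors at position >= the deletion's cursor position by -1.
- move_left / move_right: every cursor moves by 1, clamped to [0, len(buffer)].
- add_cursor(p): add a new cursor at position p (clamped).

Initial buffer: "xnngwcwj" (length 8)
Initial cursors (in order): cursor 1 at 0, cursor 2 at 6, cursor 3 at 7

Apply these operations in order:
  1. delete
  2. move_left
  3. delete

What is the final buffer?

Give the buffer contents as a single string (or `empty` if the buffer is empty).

After op 1 (delete): buffer="xnngwj" (len 6), cursors c1@0 c2@5 c3@5, authorship ......
After op 2 (move_left): buffer="xnngwj" (len 6), cursors c1@0 c2@4 c3@4, authorship ......
After op 3 (delete): buffer="xnwj" (len 4), cursors c1@0 c2@2 c3@2, authorship ....

Answer: xnwj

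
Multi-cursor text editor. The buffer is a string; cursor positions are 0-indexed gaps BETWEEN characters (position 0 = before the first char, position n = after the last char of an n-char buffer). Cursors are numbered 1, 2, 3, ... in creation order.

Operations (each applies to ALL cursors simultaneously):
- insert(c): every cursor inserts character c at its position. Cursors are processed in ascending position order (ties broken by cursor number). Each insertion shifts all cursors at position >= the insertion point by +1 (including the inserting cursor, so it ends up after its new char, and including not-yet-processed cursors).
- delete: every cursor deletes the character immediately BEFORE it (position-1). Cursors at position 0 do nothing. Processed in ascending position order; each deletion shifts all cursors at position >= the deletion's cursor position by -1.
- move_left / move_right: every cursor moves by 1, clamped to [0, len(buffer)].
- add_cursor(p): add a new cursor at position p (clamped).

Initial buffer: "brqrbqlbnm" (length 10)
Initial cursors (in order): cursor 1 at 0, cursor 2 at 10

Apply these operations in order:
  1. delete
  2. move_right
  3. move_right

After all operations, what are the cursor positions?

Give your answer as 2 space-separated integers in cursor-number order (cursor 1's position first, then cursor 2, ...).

After op 1 (delete): buffer="brqrbqlbn" (len 9), cursors c1@0 c2@9, authorship .........
After op 2 (move_right): buffer="brqrbqlbn" (len 9), cursors c1@1 c2@9, authorship .........
After op 3 (move_right): buffer="brqrbqlbn" (len 9), cursors c1@2 c2@9, authorship .........

Answer: 2 9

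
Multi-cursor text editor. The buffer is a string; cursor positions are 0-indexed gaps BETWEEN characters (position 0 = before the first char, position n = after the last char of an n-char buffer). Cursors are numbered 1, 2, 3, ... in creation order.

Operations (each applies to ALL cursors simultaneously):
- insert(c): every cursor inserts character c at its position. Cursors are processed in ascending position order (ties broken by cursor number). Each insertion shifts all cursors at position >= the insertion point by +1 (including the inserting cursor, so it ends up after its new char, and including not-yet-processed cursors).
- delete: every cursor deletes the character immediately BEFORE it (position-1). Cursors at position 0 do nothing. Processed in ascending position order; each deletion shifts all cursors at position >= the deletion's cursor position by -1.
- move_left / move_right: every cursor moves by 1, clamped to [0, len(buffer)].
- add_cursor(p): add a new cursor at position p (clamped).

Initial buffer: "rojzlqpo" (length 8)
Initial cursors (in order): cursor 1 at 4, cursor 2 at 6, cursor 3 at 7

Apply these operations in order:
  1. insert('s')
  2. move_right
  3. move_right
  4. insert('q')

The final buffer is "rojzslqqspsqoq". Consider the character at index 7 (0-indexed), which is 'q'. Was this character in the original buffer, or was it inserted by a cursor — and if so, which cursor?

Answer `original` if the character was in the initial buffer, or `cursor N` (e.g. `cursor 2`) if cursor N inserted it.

After op 1 (insert('s')): buffer="rojzslqspso" (len 11), cursors c1@5 c2@8 c3@10, authorship ....1..2.3.
After op 2 (move_right): buffer="rojzslqspso" (len 11), cursors c1@6 c2@9 c3@11, authorship ....1..2.3.
After op 3 (move_right): buffer="rojzslqspso" (len 11), cursors c1@7 c2@10 c3@11, authorship ....1..2.3.
After op 4 (insert('q')): buffer="rojzslqqspsqoq" (len 14), cursors c1@8 c2@12 c3@14, authorship ....1..12.32.3
Authorship (.=original, N=cursor N): . . . . 1 . . 1 2 . 3 2 . 3
Index 7: author = 1

Answer: cursor 1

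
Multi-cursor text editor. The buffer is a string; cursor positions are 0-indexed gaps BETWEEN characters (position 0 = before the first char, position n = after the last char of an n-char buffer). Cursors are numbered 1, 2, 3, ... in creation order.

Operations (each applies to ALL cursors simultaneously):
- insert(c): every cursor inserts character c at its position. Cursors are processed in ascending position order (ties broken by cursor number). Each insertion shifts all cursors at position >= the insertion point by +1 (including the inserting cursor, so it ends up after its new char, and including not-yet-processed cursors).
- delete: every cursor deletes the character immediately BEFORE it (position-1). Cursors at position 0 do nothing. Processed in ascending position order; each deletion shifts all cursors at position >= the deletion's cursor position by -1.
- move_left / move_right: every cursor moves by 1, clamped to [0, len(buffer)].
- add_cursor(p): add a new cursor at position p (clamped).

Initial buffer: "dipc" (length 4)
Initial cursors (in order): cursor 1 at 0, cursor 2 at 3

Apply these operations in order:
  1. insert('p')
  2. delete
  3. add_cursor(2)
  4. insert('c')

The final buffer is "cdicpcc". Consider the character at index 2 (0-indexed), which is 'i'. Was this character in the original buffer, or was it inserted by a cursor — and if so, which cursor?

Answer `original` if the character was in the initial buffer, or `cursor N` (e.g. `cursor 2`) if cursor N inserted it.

Answer: original

Derivation:
After op 1 (insert('p')): buffer="pdippc" (len 6), cursors c1@1 c2@5, authorship 1...2.
After op 2 (delete): buffer="dipc" (len 4), cursors c1@0 c2@3, authorship ....
After op 3 (add_cursor(2)): buffer="dipc" (len 4), cursors c1@0 c3@2 c2@3, authorship ....
After op 4 (insert('c')): buffer="cdicpcc" (len 7), cursors c1@1 c3@4 c2@6, authorship 1..3.2.
Authorship (.=original, N=cursor N): 1 . . 3 . 2 .
Index 2: author = original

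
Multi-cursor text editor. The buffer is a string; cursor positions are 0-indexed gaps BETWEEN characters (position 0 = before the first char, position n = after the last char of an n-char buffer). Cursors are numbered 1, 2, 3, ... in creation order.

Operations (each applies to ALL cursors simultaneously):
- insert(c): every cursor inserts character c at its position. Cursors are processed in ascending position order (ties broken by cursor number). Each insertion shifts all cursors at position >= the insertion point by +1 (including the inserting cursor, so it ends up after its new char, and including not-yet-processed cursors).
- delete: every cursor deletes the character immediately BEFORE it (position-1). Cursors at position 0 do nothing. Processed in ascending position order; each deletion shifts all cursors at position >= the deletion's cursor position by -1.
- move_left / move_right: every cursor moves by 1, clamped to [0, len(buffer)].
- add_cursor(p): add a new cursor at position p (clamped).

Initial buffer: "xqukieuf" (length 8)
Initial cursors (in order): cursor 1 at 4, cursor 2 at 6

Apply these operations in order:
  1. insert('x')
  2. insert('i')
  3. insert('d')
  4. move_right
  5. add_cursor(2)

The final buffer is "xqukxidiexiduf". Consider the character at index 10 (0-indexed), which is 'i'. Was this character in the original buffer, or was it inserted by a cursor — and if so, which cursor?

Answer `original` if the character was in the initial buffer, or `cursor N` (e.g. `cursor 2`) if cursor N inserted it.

Answer: cursor 2

Derivation:
After op 1 (insert('x')): buffer="xqukxiexuf" (len 10), cursors c1@5 c2@8, authorship ....1..2..
After op 2 (insert('i')): buffer="xqukxiiexiuf" (len 12), cursors c1@6 c2@10, authorship ....11..22..
After op 3 (insert('d')): buffer="xqukxidiexiduf" (len 14), cursors c1@7 c2@12, authorship ....111..222..
After op 4 (move_right): buffer="xqukxidiexiduf" (len 14), cursors c1@8 c2@13, authorship ....111..222..
After op 5 (add_cursor(2)): buffer="xqukxidiexiduf" (len 14), cursors c3@2 c1@8 c2@13, authorship ....111..222..
Authorship (.=original, N=cursor N): . . . . 1 1 1 . . 2 2 2 . .
Index 10: author = 2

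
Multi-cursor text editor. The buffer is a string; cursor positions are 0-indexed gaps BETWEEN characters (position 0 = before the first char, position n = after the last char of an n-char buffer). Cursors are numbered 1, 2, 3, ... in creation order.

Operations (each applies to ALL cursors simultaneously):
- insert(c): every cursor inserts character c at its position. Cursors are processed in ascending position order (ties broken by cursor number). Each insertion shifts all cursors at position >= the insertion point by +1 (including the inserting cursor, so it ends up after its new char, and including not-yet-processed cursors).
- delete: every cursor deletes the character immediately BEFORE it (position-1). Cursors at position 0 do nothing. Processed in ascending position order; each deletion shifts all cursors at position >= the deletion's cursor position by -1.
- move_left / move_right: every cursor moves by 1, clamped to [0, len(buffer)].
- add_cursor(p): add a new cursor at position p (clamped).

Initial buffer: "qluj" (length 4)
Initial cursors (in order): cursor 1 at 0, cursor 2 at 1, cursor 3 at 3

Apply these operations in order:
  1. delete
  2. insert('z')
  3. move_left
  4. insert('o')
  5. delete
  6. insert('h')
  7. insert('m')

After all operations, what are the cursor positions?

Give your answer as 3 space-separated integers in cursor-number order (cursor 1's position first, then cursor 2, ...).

After op 1 (delete): buffer="lj" (len 2), cursors c1@0 c2@0 c3@1, authorship ..
After op 2 (insert('z')): buffer="zzlzj" (len 5), cursors c1@2 c2@2 c3@4, authorship 12.3.
After op 3 (move_left): buffer="zzlzj" (len 5), cursors c1@1 c2@1 c3@3, authorship 12.3.
After op 4 (insert('o')): buffer="zoozlozj" (len 8), cursors c1@3 c2@3 c3@6, authorship 1122.33.
After op 5 (delete): buffer="zzlzj" (len 5), cursors c1@1 c2@1 c3@3, authorship 12.3.
After op 6 (insert('h')): buffer="zhhzlhzj" (len 8), cursors c1@3 c2@3 c3@6, authorship 1122.33.
After op 7 (insert('m')): buffer="zhhmmzlhmzj" (len 11), cursors c1@5 c2@5 c3@9, authorship 112122.333.

Answer: 5 5 9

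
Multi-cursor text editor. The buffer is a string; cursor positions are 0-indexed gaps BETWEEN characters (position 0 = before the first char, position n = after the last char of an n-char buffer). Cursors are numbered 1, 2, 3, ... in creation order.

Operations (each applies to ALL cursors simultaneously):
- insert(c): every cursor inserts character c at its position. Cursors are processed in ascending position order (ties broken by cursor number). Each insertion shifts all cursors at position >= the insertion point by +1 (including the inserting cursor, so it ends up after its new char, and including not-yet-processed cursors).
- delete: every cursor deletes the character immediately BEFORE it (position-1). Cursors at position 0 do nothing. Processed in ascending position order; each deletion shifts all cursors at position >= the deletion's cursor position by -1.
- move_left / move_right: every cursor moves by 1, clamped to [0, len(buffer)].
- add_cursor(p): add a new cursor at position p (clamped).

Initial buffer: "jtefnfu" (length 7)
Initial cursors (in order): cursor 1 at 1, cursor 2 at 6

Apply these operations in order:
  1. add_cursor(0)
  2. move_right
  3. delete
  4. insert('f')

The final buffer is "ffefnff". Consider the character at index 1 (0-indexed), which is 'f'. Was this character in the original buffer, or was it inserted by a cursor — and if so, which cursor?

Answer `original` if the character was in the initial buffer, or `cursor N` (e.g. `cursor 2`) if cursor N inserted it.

Answer: cursor 3

Derivation:
After op 1 (add_cursor(0)): buffer="jtefnfu" (len 7), cursors c3@0 c1@1 c2@6, authorship .......
After op 2 (move_right): buffer="jtefnfu" (len 7), cursors c3@1 c1@2 c2@7, authorship .......
After op 3 (delete): buffer="efnf" (len 4), cursors c1@0 c3@0 c2@4, authorship ....
After op 4 (insert('f')): buffer="ffefnff" (len 7), cursors c1@2 c3@2 c2@7, authorship 13....2
Authorship (.=original, N=cursor N): 1 3 . . . . 2
Index 1: author = 3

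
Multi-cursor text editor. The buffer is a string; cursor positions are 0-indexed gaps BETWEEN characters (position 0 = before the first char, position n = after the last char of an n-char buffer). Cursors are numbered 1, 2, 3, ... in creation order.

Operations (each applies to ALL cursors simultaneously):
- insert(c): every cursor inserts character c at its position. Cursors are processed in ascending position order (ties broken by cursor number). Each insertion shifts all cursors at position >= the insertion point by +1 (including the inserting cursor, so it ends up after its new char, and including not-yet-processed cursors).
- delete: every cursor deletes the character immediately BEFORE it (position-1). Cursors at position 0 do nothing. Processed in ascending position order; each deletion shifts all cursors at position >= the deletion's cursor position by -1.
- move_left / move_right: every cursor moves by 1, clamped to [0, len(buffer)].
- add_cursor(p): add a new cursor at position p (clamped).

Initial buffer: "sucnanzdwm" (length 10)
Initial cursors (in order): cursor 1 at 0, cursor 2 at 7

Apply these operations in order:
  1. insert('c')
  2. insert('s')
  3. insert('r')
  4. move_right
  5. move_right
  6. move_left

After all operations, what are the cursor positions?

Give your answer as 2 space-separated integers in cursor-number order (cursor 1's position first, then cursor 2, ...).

After op 1 (insert('c')): buffer="csucnanzcdwm" (len 12), cursors c1@1 c2@9, authorship 1.......2...
After op 2 (insert('s')): buffer="cssucnanzcsdwm" (len 14), cursors c1@2 c2@11, authorship 11.......22...
After op 3 (insert('r')): buffer="csrsucnanzcsrdwm" (len 16), cursors c1@3 c2@13, authorship 111.......222...
After op 4 (move_right): buffer="csrsucnanzcsrdwm" (len 16), cursors c1@4 c2@14, authorship 111.......222...
After op 5 (move_right): buffer="csrsucnanzcsrdwm" (len 16), cursors c1@5 c2@15, authorship 111.......222...
After op 6 (move_left): buffer="csrsucnanzcsrdwm" (len 16), cursors c1@4 c2@14, authorship 111.......222...

Answer: 4 14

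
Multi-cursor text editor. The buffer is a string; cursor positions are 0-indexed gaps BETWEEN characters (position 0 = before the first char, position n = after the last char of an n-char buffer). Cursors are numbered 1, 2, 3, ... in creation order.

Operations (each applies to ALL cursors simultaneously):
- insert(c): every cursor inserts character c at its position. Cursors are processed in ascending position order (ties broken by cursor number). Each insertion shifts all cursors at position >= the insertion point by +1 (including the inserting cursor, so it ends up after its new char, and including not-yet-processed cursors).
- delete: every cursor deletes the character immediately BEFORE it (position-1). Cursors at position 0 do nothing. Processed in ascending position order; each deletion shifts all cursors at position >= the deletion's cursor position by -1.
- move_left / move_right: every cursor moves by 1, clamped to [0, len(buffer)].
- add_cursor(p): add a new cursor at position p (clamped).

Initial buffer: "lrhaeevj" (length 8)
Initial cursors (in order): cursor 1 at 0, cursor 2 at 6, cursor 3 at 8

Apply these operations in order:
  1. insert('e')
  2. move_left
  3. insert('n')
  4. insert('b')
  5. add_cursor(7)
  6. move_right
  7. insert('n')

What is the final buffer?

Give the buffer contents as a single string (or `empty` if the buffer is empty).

After op 1 (insert('e')): buffer="elrhaeeevje" (len 11), cursors c1@1 c2@8 c3@11, authorship 1......2..3
After op 2 (move_left): buffer="elrhaeeevje" (len 11), cursors c1@0 c2@7 c3@10, authorship 1......2..3
After op 3 (insert('n')): buffer="nelrhaeenevjne" (len 14), cursors c1@1 c2@9 c3@13, authorship 11......22..33
After op 4 (insert('b')): buffer="nbelrhaeenbevjnbe" (len 17), cursors c1@2 c2@11 c3@16, authorship 111......222..333
After op 5 (add_cursor(7)): buffer="nbelrhaeenbevjnbe" (len 17), cursors c1@2 c4@7 c2@11 c3@16, authorship 111......222..333
After op 6 (move_right): buffer="nbelrhaeenbevjnbe" (len 17), cursors c1@3 c4@8 c2@12 c3@17, authorship 111......222..333
After op 7 (insert('n')): buffer="nbenlrhaenenbenvjnben" (len 21), cursors c1@4 c4@10 c2@15 c3@21, authorship 1111.....4.2222..3333

Answer: nbenlrhaenenbenvjnben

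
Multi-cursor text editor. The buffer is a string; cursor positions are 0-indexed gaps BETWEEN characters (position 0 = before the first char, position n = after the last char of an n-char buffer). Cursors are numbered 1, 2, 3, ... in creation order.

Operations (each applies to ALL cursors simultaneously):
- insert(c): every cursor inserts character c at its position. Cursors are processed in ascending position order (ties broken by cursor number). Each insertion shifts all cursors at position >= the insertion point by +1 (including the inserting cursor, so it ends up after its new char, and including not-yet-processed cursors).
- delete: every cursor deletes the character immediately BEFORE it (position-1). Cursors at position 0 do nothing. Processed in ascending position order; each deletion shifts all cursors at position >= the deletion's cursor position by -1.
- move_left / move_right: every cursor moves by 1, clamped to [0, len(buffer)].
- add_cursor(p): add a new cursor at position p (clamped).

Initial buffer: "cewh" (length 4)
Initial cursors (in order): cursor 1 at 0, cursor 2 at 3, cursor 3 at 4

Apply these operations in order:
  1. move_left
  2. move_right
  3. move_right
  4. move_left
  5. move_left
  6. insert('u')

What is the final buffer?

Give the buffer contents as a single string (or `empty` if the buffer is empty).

After op 1 (move_left): buffer="cewh" (len 4), cursors c1@0 c2@2 c3@3, authorship ....
After op 2 (move_right): buffer="cewh" (len 4), cursors c1@1 c2@3 c3@4, authorship ....
After op 3 (move_right): buffer="cewh" (len 4), cursors c1@2 c2@4 c3@4, authorship ....
After op 4 (move_left): buffer="cewh" (len 4), cursors c1@1 c2@3 c3@3, authorship ....
After op 5 (move_left): buffer="cewh" (len 4), cursors c1@0 c2@2 c3@2, authorship ....
After op 6 (insert('u')): buffer="uceuuwh" (len 7), cursors c1@1 c2@5 c3@5, authorship 1..23..

Answer: uceuuwh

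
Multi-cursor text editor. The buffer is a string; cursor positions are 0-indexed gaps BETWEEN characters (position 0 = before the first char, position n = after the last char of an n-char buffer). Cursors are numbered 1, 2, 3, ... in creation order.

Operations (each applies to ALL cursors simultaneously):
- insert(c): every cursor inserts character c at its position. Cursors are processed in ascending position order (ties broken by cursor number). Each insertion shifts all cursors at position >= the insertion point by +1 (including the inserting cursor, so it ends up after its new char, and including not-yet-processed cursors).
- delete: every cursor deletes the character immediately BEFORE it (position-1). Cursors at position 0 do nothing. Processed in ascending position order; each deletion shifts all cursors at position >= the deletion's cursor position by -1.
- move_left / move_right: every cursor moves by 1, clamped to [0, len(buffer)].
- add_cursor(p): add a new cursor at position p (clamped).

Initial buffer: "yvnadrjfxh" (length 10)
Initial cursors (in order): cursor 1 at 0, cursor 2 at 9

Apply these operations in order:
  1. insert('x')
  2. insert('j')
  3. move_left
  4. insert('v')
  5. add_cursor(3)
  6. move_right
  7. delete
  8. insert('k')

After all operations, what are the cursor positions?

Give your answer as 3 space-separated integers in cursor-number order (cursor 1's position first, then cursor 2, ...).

After op 1 (insert('x')): buffer="xyvnadrjfxxh" (len 12), cursors c1@1 c2@11, authorship 1.........2.
After op 2 (insert('j')): buffer="xjyvnadrjfxxjh" (len 14), cursors c1@2 c2@13, authorship 11.........22.
After op 3 (move_left): buffer="xjyvnadrjfxxjh" (len 14), cursors c1@1 c2@12, authorship 11.........22.
After op 4 (insert('v')): buffer="xvjyvnadrjfxxvjh" (len 16), cursors c1@2 c2@14, authorship 111.........222.
After op 5 (add_cursor(3)): buffer="xvjyvnadrjfxxvjh" (len 16), cursors c1@2 c3@3 c2@14, authorship 111.........222.
After op 6 (move_right): buffer="xvjyvnadrjfxxvjh" (len 16), cursors c1@3 c3@4 c2@15, authorship 111.........222.
After op 7 (delete): buffer="xvvnadrjfxxvh" (len 13), cursors c1@2 c3@2 c2@12, authorship 11........22.
After op 8 (insert('k')): buffer="xvkkvnadrjfxxvkh" (len 16), cursors c1@4 c3@4 c2@15, authorship 1113........222.

Answer: 4 15 4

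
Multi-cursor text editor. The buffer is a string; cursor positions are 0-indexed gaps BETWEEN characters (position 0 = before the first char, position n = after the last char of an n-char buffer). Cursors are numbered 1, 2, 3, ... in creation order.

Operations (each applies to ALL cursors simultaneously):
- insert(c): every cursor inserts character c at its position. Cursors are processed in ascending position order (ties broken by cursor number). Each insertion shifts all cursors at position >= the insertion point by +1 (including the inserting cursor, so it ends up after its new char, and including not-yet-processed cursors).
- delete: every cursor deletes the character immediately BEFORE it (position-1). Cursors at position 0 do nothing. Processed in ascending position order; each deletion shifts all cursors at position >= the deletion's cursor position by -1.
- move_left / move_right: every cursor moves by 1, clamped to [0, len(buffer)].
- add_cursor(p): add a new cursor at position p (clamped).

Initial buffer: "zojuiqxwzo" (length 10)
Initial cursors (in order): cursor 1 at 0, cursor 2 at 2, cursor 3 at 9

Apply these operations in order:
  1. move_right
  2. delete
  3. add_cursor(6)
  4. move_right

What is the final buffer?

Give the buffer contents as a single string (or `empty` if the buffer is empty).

After op 1 (move_right): buffer="zojuiqxwzo" (len 10), cursors c1@1 c2@3 c3@10, authorship ..........
After op 2 (delete): buffer="ouiqxwz" (len 7), cursors c1@0 c2@1 c3@7, authorship .......
After op 3 (add_cursor(6)): buffer="ouiqxwz" (len 7), cursors c1@0 c2@1 c4@6 c3@7, authorship .......
After op 4 (move_right): buffer="ouiqxwz" (len 7), cursors c1@1 c2@2 c3@7 c4@7, authorship .......

Answer: ouiqxwz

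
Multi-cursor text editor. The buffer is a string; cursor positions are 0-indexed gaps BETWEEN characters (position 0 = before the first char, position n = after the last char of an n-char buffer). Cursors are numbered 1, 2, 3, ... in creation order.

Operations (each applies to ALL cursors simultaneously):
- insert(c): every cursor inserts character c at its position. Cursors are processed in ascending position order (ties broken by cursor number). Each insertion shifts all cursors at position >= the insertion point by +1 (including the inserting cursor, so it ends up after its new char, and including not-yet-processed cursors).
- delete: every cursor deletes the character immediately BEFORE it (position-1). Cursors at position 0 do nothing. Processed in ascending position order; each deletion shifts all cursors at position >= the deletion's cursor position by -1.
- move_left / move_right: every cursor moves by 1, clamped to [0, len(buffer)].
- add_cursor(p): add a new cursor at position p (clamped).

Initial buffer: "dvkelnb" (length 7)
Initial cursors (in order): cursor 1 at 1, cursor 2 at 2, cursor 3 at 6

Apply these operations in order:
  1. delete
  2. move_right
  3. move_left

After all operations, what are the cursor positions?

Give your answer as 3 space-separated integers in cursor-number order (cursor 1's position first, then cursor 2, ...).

After op 1 (delete): buffer="kelb" (len 4), cursors c1@0 c2@0 c3@3, authorship ....
After op 2 (move_right): buffer="kelb" (len 4), cursors c1@1 c2@1 c3@4, authorship ....
After op 3 (move_left): buffer="kelb" (len 4), cursors c1@0 c2@0 c3@3, authorship ....

Answer: 0 0 3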